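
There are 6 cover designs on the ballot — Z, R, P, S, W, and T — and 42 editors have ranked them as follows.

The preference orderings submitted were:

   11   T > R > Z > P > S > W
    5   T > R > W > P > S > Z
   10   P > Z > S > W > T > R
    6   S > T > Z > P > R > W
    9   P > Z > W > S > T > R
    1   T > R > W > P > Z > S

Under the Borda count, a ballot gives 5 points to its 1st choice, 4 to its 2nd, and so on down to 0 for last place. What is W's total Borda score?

Borda scores:
  Z: 11·3 + 5·0 + 10·4 + 6·3 + 9·4 + 1 = 128
  R: 11·4 + 5·4 + 10·0 + 6·1 + 9·0 + 4 = 74
  P: 11·2 + 5·2 + 10·5 + 6·2 + 9·5 + 2 = 141
  S: 11·1 + 5·1 + 10·3 + 6·5 + 9·2 + 0 = 94
  W: 11·0 + 5·3 + 10·2 + 6·0 + 9·3 + 3 = 65
  T: 11·5 + 5·5 + 10·1 + 6·4 + 9·1 + 5 = 128

65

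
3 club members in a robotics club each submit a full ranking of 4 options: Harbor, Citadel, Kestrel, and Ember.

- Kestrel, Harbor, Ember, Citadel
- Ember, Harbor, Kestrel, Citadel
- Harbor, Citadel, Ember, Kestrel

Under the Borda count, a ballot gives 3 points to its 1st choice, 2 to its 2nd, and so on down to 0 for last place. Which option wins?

Harbor

Borda scores:
  Harbor: 2 + 2 + 3 = 7
  Citadel: 0 + 0 + 2 = 2
  Kestrel: 3 + 1 + 0 = 4
  Ember: 1 + 3 + 1 = 5
Harbor has the highest total.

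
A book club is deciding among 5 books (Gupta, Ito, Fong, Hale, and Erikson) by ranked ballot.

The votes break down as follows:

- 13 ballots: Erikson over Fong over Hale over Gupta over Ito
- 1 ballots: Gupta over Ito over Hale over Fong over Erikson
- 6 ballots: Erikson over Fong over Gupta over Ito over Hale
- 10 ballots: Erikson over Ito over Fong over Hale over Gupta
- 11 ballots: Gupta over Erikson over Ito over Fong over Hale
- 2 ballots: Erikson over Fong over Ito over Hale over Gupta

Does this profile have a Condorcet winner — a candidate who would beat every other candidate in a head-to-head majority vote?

Yes

Head-to-head results (43 voters total):
Gupta vs Ito: Gupta wins 31–12.
Gupta vs Fong: Fong wins 31–12.
Gupta vs Hale: Hale wins 25–18.
Gupta vs Erikson: Erikson wins 31–12.
Ito vs Fong: Ito wins 22–21.
Ito vs Hale: Ito wins 30–13.
Ito vs Erikson: Erikson wins 42–1.
Fong vs Hale: Fong wins 42–1.
Fong vs Erikson: Erikson wins 42–1.
Hale vs Erikson: Erikson wins 42–1.
Erikson beats each rival — Gupta (31–12), Ito (42–1), Fong (42–1), Hale (42–1) — so Erikson is the Condorcet winner.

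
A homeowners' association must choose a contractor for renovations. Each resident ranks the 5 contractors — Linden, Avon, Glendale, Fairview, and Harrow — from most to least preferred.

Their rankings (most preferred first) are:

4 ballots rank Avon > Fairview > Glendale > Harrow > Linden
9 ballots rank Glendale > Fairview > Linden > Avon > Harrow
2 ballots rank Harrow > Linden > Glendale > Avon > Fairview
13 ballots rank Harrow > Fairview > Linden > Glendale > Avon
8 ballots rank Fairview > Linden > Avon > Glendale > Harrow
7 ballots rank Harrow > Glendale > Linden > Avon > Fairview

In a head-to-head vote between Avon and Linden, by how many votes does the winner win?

35

Ballots ranking Avon above Linden: 4.
Ballots ranking Linden above Avon: 9+2+13+8+7 = 39.
Linden wins 39–4, a margin of 35.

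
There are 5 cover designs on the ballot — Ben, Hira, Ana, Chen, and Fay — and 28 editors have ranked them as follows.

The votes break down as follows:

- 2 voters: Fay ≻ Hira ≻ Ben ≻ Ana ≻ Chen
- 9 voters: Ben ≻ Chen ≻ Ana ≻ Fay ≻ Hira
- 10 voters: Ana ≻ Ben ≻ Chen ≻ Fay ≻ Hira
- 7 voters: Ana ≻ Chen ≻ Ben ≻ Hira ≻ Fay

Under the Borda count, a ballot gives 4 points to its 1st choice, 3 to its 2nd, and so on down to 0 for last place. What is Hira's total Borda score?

13

Borda scores:
  Ben: 2·2 + 9·4 + 10·3 + 7·2 = 84
  Hira: 2·3 + 9·0 + 10·0 + 7·1 = 13
  Ana: 2·1 + 9·2 + 10·4 + 7·4 = 88
  Chen: 2·0 + 9·3 + 10·2 + 7·3 = 68
  Fay: 2·4 + 9·1 + 10·1 + 7·0 = 27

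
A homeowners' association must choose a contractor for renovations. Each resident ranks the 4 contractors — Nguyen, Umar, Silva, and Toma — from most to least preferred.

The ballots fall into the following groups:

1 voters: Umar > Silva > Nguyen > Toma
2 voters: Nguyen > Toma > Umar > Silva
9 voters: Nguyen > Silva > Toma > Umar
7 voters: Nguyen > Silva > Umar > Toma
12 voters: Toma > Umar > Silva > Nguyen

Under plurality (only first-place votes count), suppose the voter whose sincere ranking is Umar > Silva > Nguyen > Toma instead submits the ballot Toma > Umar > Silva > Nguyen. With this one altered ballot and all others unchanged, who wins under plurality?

First-place totals with the altered ballot: Nguyen 18, Umar 0, Silva 0, Toma 13.
The winner is unchanged: still Nguyen.

Nguyen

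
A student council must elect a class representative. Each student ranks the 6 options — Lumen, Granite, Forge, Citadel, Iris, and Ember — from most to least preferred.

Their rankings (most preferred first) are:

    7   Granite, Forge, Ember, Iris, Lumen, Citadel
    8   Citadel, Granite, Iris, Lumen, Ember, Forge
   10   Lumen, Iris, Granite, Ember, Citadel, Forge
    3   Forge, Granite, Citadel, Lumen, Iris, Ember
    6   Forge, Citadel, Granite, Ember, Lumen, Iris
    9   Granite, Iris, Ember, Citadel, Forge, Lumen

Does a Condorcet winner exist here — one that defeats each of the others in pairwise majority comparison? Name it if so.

Head-to-head results (43 voters total):
Lumen vs Granite: Granite wins 33–10.
Lumen vs Forge: Forge wins 25–18.
Lumen vs Citadel: Citadel wins 26–17.
Lumen vs Iris: Iris wins 24–19.
Lumen vs Ember: Ember wins 22–21.
Granite vs Forge: Granite wins 34–9.
Granite vs Citadel: Granite wins 29–14.
Granite vs Iris: Granite wins 33–10.
Granite vs Ember: Granite wins 43–0.
Forge vs Citadel: Citadel wins 27–16.
Forge vs Iris: Iris wins 27–16.
Forge vs Ember: Ember wins 27–16.
Citadel vs Iris: Iris wins 26–17.
Citadel vs Ember: Ember wins 26–17.
Iris vs Ember: Iris wins 30–13.
Granite beats each rival — Lumen (33–10), Forge (34–9), Citadel (29–14), Iris (33–10), Ember (43–0) — so Granite is the Condorcet winner.

Granite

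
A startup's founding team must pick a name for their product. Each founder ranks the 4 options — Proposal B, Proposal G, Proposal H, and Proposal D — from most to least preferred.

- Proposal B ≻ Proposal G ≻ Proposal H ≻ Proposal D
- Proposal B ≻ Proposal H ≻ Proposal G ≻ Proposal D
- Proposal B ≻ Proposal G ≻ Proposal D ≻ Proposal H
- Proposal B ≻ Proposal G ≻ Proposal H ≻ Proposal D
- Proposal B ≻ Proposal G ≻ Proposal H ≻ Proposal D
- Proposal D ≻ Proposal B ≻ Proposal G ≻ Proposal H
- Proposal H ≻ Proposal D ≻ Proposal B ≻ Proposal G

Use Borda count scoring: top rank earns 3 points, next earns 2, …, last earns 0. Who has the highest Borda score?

Borda scores:
  Proposal B: 3 + 3 + 3 + 3 + 3 + 2 + 1 = 18
  Proposal G: 2 + 1 + 2 + 2 + 2 + 1 + 0 = 10
  Proposal H: 1 + 2 + 0 + 1 + 1 + 0 + 3 = 8
  Proposal D: 0 + 0 + 1 + 0 + 0 + 3 + 2 = 6
Proposal B has the highest total.

Proposal B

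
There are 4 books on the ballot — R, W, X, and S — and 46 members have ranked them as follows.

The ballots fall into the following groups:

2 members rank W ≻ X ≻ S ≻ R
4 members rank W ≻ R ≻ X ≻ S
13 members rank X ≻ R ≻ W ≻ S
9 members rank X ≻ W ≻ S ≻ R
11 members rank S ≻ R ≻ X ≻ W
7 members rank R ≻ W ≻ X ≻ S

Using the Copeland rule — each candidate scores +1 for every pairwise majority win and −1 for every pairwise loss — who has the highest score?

X

Pairwise results:
  R vs W: R wins 31–15.
  R vs X: X wins 24–22.
  R vs S: R wins 24–22.
  W vs X: X wins 33–13.
  W vs S: W wins 35–11.
  X vs S: X wins 35–11.
Copeland scores (wins − losses):
  R: 2 − 1 = 1
  W: 1 − 2 = -1
  X: 3 − 0 = 3
  S: 0 − 3 = -3
X has the best Copeland score.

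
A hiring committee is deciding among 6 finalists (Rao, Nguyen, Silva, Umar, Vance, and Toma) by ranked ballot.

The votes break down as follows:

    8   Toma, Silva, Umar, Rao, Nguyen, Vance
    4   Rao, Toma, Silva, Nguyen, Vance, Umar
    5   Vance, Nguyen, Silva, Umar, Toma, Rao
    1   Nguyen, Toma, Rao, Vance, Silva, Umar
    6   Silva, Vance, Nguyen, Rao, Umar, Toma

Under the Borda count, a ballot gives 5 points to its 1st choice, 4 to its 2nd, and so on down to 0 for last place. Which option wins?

Silva

Borda scores:
  Rao: 8·2 + 4·5 + 5·0 + 3 + 6·2 = 51
  Nguyen: 8·1 + 4·2 + 5·4 + 5 + 6·3 = 59
  Silva: 8·4 + 4·3 + 5·3 + 1 + 6·5 = 90
  Umar: 8·3 + 4·0 + 5·2 + 0 + 6·1 = 40
  Vance: 8·0 + 4·1 + 5·5 + 2 + 6·4 = 55
  Toma: 8·5 + 4·4 + 5·1 + 4 + 6·0 = 65
Silva has the highest total.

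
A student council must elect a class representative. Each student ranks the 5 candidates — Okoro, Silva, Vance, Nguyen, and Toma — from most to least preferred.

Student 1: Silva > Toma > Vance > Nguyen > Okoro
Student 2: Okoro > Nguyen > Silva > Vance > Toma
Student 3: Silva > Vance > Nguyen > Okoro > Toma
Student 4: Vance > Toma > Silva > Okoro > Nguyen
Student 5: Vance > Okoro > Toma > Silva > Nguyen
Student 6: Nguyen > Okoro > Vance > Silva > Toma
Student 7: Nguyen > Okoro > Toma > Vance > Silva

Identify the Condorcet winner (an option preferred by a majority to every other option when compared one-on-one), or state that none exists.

Vance

Head-to-head results (7 voters total):
Okoro vs Silva: Okoro wins 4–3.
Okoro vs Vance: Vance wins 4–3.
Okoro vs Nguyen: Nguyen wins 4–3.
Okoro vs Toma: Okoro wins 5–2.
Silva vs Vance: Vance wins 4–3.
Silva vs Nguyen: Silva wins 4–3.
Silva vs Toma: Silva wins 4–3.
Vance vs Nguyen: Vance wins 4–3.
Vance vs Toma: Vance wins 5–2.
Nguyen vs Toma: Nguyen wins 4–3.
Vance beats each rival — Okoro (4–3), Silva (4–3), Nguyen (4–3), Toma (5–2) — so Vance is the Condorcet winner.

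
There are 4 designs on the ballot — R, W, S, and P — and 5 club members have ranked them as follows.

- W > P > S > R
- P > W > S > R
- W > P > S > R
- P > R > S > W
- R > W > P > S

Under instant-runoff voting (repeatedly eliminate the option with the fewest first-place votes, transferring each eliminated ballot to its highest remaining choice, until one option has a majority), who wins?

W

Round 1: W 2, P 2, R 1, S 0. S has the fewest and is eliminated.
Round 2: W 2, P 2, R 1. R has the fewest and is eliminated.
Round 3: W 3, P 2. W has a majority.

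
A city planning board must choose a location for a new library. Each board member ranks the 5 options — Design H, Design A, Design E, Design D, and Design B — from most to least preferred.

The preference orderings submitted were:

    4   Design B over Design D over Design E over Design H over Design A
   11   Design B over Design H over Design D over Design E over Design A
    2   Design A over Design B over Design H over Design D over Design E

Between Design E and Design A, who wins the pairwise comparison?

Ballots ranking Design E above Design A: 4+11 = 15.
Ballots ranking Design A above Design E: 2.
Design E wins the head-to-head, 15–2.

Design E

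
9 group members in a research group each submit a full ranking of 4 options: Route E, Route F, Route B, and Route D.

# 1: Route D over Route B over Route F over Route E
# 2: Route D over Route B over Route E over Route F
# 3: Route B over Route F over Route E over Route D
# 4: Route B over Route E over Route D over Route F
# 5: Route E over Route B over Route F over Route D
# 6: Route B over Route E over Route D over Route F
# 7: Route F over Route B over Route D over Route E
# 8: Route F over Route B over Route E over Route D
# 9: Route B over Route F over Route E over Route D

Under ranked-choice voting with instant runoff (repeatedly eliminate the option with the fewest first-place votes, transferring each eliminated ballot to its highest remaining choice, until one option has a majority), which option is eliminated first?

Round 1: Route B 4, Route F 2, Route D 2, Route E 1. Route E has the fewest and is eliminated.
Round 2: Route B 5, Route F 2, Route D 2. Route B has a majority.

Route E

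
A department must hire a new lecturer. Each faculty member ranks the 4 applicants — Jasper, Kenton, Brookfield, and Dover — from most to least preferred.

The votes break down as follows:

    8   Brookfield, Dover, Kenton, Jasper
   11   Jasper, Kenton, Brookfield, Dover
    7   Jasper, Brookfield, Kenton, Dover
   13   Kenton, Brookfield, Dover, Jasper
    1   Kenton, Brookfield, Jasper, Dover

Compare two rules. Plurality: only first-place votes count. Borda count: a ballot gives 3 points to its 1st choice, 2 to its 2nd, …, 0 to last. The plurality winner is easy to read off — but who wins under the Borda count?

Kenton

Plurality first-place counts: Jasper 18, Kenton 14, Brookfield 8, Dover 0 → Jasper.
Borda totals: Jasper 55, Kenton 79, Brookfield 77, Dover 29 → Kenton.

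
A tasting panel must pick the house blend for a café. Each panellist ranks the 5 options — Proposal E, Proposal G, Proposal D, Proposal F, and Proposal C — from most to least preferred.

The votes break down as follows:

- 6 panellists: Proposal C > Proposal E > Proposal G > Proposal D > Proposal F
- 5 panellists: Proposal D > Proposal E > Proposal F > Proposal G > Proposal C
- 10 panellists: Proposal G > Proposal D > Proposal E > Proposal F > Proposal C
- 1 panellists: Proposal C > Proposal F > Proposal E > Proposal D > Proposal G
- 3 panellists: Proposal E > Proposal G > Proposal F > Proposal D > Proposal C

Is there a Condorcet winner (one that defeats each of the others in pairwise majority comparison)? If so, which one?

There is no Condorcet winner

Head-to-head results (25 voters total):
Proposal E vs Proposal G: Proposal E wins 15–10.
Proposal E vs Proposal D: Proposal D wins 15–10.
Proposal E vs Proposal F: Proposal E wins 24–1.
Proposal E vs Proposal C: Proposal E wins 18–7.
Proposal G vs Proposal D: Proposal G wins 19–6.
Proposal G vs Proposal F: Proposal G wins 19–6.
Proposal G vs Proposal C: Proposal G wins 18–7.
Proposal D vs Proposal F: Proposal D wins 21–4.
Proposal D vs Proposal C: Proposal D wins 18–7.
Proposal F vs Proposal C: Proposal F wins 18–7.
No candidate beats all others: Proposal E beats Proposal G beats Proposal D beats Proposal E, a majority cycle.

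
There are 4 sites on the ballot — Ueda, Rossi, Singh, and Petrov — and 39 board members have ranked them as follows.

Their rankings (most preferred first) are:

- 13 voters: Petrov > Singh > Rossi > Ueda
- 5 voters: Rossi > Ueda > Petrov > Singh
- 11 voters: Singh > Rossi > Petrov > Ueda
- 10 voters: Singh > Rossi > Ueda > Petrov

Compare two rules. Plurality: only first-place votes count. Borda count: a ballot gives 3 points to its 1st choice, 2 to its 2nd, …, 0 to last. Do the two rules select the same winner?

Yes

Plurality first-place counts: Ueda 0, Rossi 5, Singh 21, Petrov 13 → Singh.
Borda totals: Ueda 20, Rossi 70, Singh 89, Petrov 55 → Singh.
The two rules agree on Singh.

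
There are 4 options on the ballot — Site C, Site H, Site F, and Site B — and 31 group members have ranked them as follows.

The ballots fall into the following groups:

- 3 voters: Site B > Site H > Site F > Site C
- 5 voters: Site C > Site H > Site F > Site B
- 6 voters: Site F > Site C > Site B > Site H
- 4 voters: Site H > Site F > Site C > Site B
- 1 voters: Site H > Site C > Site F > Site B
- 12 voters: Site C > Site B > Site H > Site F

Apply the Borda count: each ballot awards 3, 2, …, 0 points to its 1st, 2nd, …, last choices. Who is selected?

Site C

Borda scores:
  Site C: 3·0 + 5·3 + 6·2 + 4·1 + 2 + 12·3 = 69
  Site H: 3·2 + 5·2 + 6·0 + 4·3 + 3 + 12·1 = 43
  Site F: 3·1 + 5·1 + 6·3 + 4·2 + 1 + 12·0 = 35
  Site B: 3·3 + 5·0 + 6·1 + 4·0 + 0 + 12·2 = 39
Site C has the highest total.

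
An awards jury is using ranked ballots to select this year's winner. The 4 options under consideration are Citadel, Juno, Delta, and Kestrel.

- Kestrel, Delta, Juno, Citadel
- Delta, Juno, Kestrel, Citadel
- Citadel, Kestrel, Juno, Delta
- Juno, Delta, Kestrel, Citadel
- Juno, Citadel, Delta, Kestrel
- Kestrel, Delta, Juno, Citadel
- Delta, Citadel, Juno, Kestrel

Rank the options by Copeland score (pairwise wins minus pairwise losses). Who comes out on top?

Pairwise results:
  Citadel vs Juno: Juno wins 5–2.
  Citadel vs Delta: Delta wins 5–2.
  Citadel vs Kestrel: Kestrel wins 4–3.
  Juno vs Delta: Delta wins 4–3.
  Juno vs Kestrel: Juno wins 4–3.
  Delta vs Kestrel: Delta wins 4–3.
Copeland scores (wins − losses):
  Citadel: 0 − 3 = -3
  Juno: 2 − 1 = 1
  Delta: 3 − 0 = 3
  Kestrel: 1 − 2 = -1
Delta has the best Copeland score.

Delta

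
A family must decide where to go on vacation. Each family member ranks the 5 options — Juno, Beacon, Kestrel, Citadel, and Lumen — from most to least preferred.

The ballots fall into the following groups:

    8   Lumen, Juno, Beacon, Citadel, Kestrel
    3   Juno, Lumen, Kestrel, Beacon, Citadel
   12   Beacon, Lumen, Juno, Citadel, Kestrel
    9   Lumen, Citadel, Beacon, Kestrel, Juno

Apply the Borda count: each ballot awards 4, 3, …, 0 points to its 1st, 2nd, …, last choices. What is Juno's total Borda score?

Borda scores:
  Juno: 8·3 + 3·4 + 12·2 + 9·0 = 60
  Beacon: 8·2 + 3·1 + 12·4 + 9·2 = 85
  Kestrel: 8·0 + 3·2 + 12·0 + 9·1 = 15
  Citadel: 8·1 + 3·0 + 12·1 + 9·3 = 47
  Lumen: 8·4 + 3·3 + 12·3 + 9·4 = 113

60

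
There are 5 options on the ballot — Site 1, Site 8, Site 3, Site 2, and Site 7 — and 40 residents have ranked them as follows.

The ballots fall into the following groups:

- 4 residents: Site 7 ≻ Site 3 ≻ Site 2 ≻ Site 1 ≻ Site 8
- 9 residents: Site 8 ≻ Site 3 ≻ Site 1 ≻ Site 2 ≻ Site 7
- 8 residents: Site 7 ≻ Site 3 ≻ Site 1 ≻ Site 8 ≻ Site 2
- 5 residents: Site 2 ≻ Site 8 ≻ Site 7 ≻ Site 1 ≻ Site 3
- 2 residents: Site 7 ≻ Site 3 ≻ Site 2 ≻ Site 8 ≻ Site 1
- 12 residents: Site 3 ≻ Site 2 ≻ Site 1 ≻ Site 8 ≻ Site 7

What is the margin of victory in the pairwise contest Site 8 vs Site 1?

8

Ballots ranking Site 8 above Site 1: 9+5+2 = 16.
Ballots ranking Site 1 above Site 8: 4+8+12 = 24.
Site 1 wins 24–16, a margin of 8.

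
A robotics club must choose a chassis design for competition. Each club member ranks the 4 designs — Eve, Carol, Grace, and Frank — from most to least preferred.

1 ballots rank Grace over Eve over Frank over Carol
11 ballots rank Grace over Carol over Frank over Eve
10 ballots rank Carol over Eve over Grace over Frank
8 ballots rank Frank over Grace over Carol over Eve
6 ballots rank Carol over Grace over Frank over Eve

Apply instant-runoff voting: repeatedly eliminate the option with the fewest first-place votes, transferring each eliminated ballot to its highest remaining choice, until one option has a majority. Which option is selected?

Round 1: Carol 16, Grace 12, Frank 8, Eve 0. Eve has the fewest and is eliminated.
Round 2: Carol 16, Grace 12, Frank 8. Frank has the fewest and is eliminated.
Round 3: Grace 20, Carol 16. Grace has a majority.

Grace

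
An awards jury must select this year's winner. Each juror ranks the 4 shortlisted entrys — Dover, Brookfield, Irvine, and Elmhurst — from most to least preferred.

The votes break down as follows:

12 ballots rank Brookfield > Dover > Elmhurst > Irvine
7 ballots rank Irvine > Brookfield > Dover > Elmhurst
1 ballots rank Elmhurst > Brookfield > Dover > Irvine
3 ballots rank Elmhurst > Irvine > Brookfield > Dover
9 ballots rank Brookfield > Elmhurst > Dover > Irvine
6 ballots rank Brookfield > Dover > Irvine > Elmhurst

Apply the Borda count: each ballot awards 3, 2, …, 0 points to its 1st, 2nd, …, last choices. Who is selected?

Borda scores:
  Dover: 12·2 + 7·1 + 1 + 3·0 + 9·1 + 6·2 = 53
  Brookfield: 12·3 + 7·2 + 2 + 3·1 + 9·3 + 6·3 = 100
  Irvine: 12·0 + 7·3 + 0 + 3·2 + 9·0 + 6·1 = 33
  Elmhurst: 12·1 + 7·0 + 3 + 3·3 + 9·2 + 6·0 = 42
Brookfield has the highest total.

Brookfield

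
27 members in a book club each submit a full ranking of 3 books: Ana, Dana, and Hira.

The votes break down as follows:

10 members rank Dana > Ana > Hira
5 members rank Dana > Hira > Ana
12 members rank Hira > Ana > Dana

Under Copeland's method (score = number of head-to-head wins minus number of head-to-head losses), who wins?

Pairwise results:
  Ana vs Dana: Dana wins 15–12.
  Ana vs Hira: Hira wins 17–10.
  Dana vs Hira: Dana wins 15–12.
Copeland scores (wins − losses):
  Ana: 0 − 2 = -2
  Dana: 2 − 0 = 2
  Hira: 1 − 1 = 0
Dana has the best Copeland score.

Dana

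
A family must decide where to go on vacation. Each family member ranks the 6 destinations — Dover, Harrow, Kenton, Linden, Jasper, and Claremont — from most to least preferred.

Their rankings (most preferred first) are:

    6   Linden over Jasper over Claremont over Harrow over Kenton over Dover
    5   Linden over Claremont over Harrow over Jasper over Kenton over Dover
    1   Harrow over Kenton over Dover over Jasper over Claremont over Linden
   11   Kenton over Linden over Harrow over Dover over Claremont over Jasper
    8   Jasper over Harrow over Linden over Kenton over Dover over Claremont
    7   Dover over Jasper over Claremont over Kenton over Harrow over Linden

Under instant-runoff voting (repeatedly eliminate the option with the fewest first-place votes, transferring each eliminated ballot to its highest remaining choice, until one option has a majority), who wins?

Jasper

Round 1: Kenton 11, Linden 11, Jasper 8, Dover 7, Harrow 1, Claremont 0. Claremont has the fewest and is eliminated.
Round 2: Kenton 11, Linden 11, Jasper 8, Dover 7, Harrow 1. Harrow has the fewest and is eliminated.
Round 3: Kenton 12, Linden 11, Jasper 8, Dover 7. Dover has the fewest and is eliminated.
Round 4: Jasper 15, Kenton 12, Linden 11. Linden has the fewest and is eliminated.
Round 5: Jasper 26, Kenton 12. Jasper has a majority.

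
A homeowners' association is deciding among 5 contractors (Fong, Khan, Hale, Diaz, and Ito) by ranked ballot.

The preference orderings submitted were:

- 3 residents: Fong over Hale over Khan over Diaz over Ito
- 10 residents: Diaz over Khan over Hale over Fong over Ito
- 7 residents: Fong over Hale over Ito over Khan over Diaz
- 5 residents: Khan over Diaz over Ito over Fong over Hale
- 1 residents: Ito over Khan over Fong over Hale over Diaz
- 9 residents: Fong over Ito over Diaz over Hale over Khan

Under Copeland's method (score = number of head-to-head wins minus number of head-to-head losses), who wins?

Fong

Pairwise results:
  Fong vs Khan: Fong wins 19–16.
  Fong vs Hale: Fong wins 25–10.
  Fong vs Diaz: Fong wins 20–15.
  Fong vs Ito: Fong wins 29–6.
  Khan vs Hale: Hale wins 19–16.
  Khan vs Diaz: Diaz wins 19–16.
  Khan vs Ito: Khan wins 18–17.
  Hale vs Diaz: Diaz wins 24–11.
  Hale vs Ito: Hale wins 20–15.
  Diaz vs Ito: Diaz wins 18–17.
Copeland scores (wins − losses):
  Fong: 4 − 0 = 4
  Khan: 1 − 3 = -2
  Hale: 2 − 2 = 0
  Diaz: 3 − 1 = 2
  Ito: 0 − 4 = -4
Fong has the best Copeland score.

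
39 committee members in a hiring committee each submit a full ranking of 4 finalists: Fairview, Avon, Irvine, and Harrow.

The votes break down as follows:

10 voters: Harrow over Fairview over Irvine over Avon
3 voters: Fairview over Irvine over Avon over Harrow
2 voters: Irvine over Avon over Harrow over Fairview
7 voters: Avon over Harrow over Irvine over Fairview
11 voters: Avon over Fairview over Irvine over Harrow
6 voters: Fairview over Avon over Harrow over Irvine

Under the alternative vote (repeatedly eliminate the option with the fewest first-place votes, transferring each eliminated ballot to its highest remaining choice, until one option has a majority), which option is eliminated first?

Irvine

Round 1: Avon 18, Harrow 10, Fairview 9, Irvine 2. Irvine has the fewest and is eliminated.
Round 2: Avon 20, Harrow 10, Fairview 9. Avon has a majority.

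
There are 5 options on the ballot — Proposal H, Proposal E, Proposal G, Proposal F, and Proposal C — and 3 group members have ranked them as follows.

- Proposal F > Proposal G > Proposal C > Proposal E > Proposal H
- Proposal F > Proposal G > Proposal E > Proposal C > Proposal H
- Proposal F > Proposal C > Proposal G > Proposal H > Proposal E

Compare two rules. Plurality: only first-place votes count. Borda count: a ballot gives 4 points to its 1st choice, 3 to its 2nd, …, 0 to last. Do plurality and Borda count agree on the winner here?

Yes

Plurality first-place counts: Proposal H 0, Proposal E 0, Proposal G 0, Proposal F 3, Proposal C 0 → Proposal F.
Borda totals: Proposal H 1, Proposal E 3, Proposal G 8, Proposal F 12, Proposal C 6 → Proposal F.
The two rules agree on Proposal F.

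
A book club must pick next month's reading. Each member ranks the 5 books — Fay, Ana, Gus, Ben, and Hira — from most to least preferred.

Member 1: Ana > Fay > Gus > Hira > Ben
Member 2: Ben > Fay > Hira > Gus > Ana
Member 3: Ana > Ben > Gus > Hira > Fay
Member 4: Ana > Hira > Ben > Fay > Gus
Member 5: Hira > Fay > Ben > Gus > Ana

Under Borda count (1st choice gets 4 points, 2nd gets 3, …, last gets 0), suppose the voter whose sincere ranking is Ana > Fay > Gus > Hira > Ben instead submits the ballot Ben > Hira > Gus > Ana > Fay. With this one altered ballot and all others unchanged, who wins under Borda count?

Borda totals with the altered ballot: Fay 7, Ana 9, Gus 6, Ben 15, Hira 13.
The switch changes the winner from Ana to Ben.

Ben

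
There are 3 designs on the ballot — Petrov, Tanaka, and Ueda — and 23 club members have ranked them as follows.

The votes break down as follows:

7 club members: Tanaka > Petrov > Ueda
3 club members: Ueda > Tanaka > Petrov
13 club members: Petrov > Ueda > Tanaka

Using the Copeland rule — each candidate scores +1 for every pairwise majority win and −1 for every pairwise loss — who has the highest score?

Pairwise results:
  Petrov vs Tanaka: Petrov wins 13–10.
  Petrov vs Ueda: Petrov wins 20–3.
  Tanaka vs Ueda: Ueda wins 16–7.
Copeland scores (wins − losses):
  Petrov: 2 − 0 = 2
  Tanaka: 0 − 2 = -2
  Ueda: 1 − 1 = 0
Petrov has the best Copeland score.

Petrov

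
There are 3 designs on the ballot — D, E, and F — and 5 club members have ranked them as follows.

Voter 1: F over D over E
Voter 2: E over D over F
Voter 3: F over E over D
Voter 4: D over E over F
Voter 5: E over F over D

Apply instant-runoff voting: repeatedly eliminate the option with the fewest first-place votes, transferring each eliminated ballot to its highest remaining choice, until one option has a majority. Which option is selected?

E

Round 1: E 2, F 2, D 1. D has the fewest and is eliminated.
Round 2: E 3, F 2. E has a majority.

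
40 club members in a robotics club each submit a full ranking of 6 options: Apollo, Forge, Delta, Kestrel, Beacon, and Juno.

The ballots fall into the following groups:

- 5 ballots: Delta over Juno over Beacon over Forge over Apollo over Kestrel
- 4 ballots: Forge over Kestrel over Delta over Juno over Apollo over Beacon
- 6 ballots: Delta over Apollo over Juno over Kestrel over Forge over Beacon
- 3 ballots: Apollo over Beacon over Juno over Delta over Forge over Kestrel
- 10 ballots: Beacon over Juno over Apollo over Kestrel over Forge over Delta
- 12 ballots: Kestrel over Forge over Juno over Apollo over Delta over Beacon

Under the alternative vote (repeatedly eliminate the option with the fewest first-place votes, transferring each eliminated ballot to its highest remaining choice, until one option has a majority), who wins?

Round 1: Kestrel 12, Delta 11, Beacon 10, Forge 4, Apollo 3, Juno 0. Juno has the fewest and is eliminated.
Round 2: Kestrel 12, Delta 11, Beacon 10, Forge 4, Apollo 3. Apollo has the fewest and is eliminated.
Round 3: Beacon 13, Kestrel 12, Delta 11, Forge 4. Forge has the fewest and is eliminated.
Round 4: Kestrel 16, Beacon 13, Delta 11. Delta has the fewest and is eliminated.
Round 5: Kestrel 22, Beacon 18. Kestrel has a majority.

Kestrel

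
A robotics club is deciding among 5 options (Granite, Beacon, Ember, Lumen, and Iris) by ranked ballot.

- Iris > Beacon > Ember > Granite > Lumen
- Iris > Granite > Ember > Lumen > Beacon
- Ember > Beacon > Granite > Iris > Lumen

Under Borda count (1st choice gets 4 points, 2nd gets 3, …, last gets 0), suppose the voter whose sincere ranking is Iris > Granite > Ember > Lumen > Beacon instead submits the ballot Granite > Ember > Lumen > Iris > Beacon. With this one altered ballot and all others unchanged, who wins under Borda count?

Ember

Borda totals with the altered ballot: Granite 7, Beacon 6, Ember 9, Lumen 2, Iris 6.
The switch changes the winner from Iris to Ember.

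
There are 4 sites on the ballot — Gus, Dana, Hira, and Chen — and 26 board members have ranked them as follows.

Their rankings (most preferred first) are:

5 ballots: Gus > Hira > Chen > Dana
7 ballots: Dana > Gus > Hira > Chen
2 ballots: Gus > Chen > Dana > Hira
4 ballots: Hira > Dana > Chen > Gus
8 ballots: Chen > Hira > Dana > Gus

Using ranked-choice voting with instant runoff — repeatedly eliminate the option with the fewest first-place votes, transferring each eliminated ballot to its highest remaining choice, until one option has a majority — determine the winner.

Round 1: Chen 8, Gus 7, Dana 7, Hira 4. Hira has the fewest and is eliminated.
Round 2: Dana 11, Chen 8, Gus 7. Gus has the fewest and is eliminated.
Round 3: Chen 15, Dana 11. Chen has a majority.

Chen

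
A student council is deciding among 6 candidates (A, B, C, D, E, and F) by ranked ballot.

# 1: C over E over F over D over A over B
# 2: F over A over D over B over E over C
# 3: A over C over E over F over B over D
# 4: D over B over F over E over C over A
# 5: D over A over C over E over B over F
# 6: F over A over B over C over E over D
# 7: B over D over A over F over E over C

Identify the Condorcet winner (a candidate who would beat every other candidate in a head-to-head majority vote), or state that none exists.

F

Head-to-head results (7 voters total):
A vs B: A wins 5–2.
A vs C: A wins 5–2.
A vs D: D wins 4–3.
A vs E: A wins 5–2.
A vs F: F wins 4–3.
B vs C: B wins 4–3.
B vs D: D wins 4–3.
B vs E: B wins 4–3.
B vs F: F wins 4–3.
C vs D: D wins 4–3.
C vs E: C wins 4–3.
C vs F: F wins 4–3.
D vs E: D wins 4–3.
D vs F: F wins 4–3.
E vs F: F wins 4–3.
F beats each rival — A (4–3), B (4–3), C (4–3), D (4–3), E (4–3) — so F is the Condorcet winner.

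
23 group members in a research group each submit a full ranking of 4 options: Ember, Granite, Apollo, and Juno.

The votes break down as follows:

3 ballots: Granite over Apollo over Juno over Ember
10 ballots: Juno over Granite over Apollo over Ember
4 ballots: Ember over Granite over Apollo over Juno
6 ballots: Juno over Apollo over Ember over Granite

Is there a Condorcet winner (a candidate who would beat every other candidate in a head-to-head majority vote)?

Head-to-head results (23 voters total):
Ember vs Granite: Granite wins 13–10.
Ember vs Apollo: Apollo wins 19–4.
Ember vs Juno: Juno wins 19–4.
Granite vs Apollo: Granite wins 17–6.
Granite vs Juno: Juno wins 16–7.
Apollo vs Juno: Juno wins 16–7.
Juno beats each rival — Ember (19–4), Granite (16–7), Apollo (16–7) — so Juno is the Condorcet winner.

Yes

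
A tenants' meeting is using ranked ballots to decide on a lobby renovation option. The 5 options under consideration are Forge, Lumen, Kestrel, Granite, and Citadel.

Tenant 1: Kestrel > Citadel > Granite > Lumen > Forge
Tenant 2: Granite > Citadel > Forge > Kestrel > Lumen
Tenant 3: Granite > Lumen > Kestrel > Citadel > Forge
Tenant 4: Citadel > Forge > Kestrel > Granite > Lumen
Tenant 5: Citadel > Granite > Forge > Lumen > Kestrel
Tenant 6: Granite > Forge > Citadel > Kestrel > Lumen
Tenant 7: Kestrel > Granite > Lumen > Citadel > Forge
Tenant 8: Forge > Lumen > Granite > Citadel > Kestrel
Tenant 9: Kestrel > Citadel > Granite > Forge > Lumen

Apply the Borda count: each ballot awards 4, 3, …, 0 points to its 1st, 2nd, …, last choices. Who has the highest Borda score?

Granite

Borda scores:
  Forge: 0 + 2 + 0 + 3 + 2 + 3 + 0 + 4 + 1 = 15
  Lumen: 1 + 0 + 3 + 0 + 1 + 0 + 2 + 3 + 0 = 10
  Kestrel: 4 + 1 + 2 + 2 + 0 + 1 + 4 + 0 + 4 = 18
  Granite: 2 + 4 + 4 + 1 + 3 + 4 + 3 + 2 + 2 = 25
  Citadel: 3 + 3 + 1 + 4 + 4 + 2 + 1 + 1 + 3 = 22
Granite has the highest total.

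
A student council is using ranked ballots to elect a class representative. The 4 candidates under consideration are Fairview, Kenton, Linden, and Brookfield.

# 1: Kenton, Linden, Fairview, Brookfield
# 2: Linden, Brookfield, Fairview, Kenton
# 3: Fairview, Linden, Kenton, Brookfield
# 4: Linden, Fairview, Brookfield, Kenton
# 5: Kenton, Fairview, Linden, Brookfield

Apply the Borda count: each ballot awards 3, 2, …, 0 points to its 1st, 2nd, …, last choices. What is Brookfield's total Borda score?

Borda scores:
  Fairview: 1 + 1 + 3 + 2 + 2 = 9
  Kenton: 3 + 0 + 1 + 0 + 3 = 7
  Linden: 2 + 3 + 2 + 3 + 1 = 11
  Brookfield: 0 + 2 + 0 + 1 + 0 = 3

3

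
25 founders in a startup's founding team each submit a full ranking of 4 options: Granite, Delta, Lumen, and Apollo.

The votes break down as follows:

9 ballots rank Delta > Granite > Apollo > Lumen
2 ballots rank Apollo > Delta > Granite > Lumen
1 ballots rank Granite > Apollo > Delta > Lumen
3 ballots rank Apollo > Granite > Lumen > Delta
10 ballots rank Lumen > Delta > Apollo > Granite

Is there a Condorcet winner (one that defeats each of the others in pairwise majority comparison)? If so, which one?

Head-to-head results (25 voters total):
Granite vs Delta: Delta wins 21–4.
Granite vs Lumen: Granite wins 15–10.
Granite vs Apollo: Apollo wins 15–10.
Delta vs Lumen: Lumen wins 13–12.
Delta vs Apollo: Delta wins 19–6.
Lumen vs Apollo: Apollo wins 15–10.
No candidate beats all others: Granite beats Lumen beats Delta beats Granite, a majority cycle.

No Condorcet winner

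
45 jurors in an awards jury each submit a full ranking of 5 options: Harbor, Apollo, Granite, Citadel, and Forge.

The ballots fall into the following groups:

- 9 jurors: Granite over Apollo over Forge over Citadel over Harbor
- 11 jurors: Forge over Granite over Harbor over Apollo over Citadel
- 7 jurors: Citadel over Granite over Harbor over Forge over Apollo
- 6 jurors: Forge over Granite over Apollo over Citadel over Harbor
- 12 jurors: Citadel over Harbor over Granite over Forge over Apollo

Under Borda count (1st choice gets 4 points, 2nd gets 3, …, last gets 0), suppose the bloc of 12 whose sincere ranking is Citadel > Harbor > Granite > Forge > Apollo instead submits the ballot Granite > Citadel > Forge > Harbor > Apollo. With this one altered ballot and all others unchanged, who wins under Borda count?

Borda totals with the altered ballot: Harbor 48, Apollo 50, Granite 156, Citadel 79, Forge 117.
The winner is unchanged: still Granite.

Granite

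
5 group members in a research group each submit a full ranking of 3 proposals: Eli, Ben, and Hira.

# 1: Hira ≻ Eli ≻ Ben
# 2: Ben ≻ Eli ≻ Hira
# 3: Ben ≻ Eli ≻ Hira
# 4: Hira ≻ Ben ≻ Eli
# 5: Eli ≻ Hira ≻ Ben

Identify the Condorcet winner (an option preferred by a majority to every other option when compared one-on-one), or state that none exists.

Head-to-head results (5 voters total):
Eli vs Ben: Ben wins 3–2.
Eli vs Hira: Eli wins 3–2.
Ben vs Hira: Hira wins 3–2.
No candidate beats all others: Eli beats Hira beats Ben beats Eli, a majority cycle.

No Condorcet winner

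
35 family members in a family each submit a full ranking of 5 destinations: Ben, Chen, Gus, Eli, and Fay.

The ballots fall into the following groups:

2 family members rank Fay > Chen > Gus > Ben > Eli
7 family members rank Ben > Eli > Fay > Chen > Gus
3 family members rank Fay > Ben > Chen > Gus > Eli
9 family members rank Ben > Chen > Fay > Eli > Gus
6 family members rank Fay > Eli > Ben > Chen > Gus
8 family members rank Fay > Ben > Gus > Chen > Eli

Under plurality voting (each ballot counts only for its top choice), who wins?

Fay

First-place vote totals:
  Ben: 16
  Chen: 0
  Gus: 0
  Eli: 0
  Fay: 19
Fay has the most first-place votes.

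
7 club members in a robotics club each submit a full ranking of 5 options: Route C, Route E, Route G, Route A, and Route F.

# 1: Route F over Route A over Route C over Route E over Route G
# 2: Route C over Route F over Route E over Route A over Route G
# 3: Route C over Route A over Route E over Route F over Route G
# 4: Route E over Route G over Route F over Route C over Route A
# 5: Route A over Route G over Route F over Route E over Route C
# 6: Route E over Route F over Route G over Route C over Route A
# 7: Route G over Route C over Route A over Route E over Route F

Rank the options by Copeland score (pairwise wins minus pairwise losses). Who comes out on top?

Pairwise results:
  Route C vs Route E: Route C wins 4–3.
  Route C vs Route G: Route G wins 4–3.
  Route C vs Route A: Route C wins 5–2.
  Route C vs Route F: Route F wins 4–3.
  Route E vs Route G: Route E wins 5–2.
  Route E vs Route A: Route A wins 4–3.
  Route E vs Route F: Route E wins 4–3.
  Route G vs Route A: Route A wins 4–3.
  Route G vs Route F: Route F wins 4–3.
  Route A vs Route F: Route F wins 4–3.
Copeland scores (wins − losses):
  Route C: 2 − 2 = 0
  Route E: 2 − 2 = 0
  Route G: 1 − 3 = -2
  Route A: 2 − 2 = 0
  Route F: 3 − 1 = 2
Route F has the best Copeland score.

Route F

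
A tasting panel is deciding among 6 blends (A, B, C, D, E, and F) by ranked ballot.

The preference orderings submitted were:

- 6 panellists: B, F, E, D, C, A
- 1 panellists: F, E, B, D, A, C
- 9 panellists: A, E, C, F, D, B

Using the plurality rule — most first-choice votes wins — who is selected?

First-place vote totals:
  A: 9
  B: 6
  C: 0
  D: 0
  E: 0
  F: 1
A has the most first-place votes.

A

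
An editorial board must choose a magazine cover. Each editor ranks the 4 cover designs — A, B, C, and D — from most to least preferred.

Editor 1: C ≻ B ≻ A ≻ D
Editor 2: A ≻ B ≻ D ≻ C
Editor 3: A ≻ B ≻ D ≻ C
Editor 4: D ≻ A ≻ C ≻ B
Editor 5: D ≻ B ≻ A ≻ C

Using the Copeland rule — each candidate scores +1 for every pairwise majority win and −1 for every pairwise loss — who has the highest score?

Pairwise results:
  A vs B: A wins 3–2.
  A vs C: A wins 4–1.
  A vs D: A wins 3–2.
  B vs C: B wins 3–2.
  B vs D: B wins 3–2.
  C vs D: D wins 4–1.
Copeland scores (wins − losses):
  A: 3 − 0 = 3
  B: 2 − 1 = 1
  C: 0 − 3 = -3
  D: 1 − 2 = -1
A has the best Copeland score.

A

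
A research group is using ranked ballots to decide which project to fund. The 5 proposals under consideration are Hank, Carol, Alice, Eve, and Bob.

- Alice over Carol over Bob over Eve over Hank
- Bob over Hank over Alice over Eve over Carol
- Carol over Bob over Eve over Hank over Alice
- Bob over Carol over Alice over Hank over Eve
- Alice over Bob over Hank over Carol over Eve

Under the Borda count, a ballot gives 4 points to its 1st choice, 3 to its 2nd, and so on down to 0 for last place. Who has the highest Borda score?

Borda scores:
  Hank: 0 + 3 + 1 + 1 + 2 = 7
  Carol: 3 + 0 + 4 + 3 + 1 = 11
  Alice: 4 + 2 + 0 + 2 + 4 = 12
  Eve: 1 + 1 + 2 + 0 + 0 = 4
  Bob: 2 + 4 + 3 + 4 + 3 = 16
Bob has the highest total.

Bob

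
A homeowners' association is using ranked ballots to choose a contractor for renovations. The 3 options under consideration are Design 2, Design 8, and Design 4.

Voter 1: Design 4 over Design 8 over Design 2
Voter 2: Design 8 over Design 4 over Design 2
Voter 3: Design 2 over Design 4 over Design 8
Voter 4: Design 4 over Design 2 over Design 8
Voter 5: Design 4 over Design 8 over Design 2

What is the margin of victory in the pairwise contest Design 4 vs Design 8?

3

Ballots ranking Design 4 above Design 8: 4.
Ballots ranking Design 8 above Design 4: 1.
Design 4 wins 4–1, a margin of 3.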